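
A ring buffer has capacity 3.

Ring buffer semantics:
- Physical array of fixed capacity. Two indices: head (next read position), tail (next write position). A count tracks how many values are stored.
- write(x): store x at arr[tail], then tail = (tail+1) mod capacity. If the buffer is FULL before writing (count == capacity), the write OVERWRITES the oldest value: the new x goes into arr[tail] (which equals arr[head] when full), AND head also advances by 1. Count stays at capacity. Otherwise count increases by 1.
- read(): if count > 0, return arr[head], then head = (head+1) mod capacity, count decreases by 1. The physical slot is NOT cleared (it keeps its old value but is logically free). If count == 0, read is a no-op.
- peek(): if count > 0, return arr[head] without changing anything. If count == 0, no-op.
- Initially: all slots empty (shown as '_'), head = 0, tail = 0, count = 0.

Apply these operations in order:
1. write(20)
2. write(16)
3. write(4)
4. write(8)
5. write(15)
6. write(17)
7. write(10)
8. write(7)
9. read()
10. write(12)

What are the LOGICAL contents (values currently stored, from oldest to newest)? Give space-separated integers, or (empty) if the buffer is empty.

Answer: 10 7 12

Derivation:
After op 1 (write(20)): arr=[20 _ _] head=0 tail=1 count=1
After op 2 (write(16)): arr=[20 16 _] head=0 tail=2 count=2
After op 3 (write(4)): arr=[20 16 4] head=0 tail=0 count=3
After op 4 (write(8)): arr=[8 16 4] head=1 tail=1 count=3
After op 5 (write(15)): arr=[8 15 4] head=2 tail=2 count=3
After op 6 (write(17)): arr=[8 15 17] head=0 tail=0 count=3
After op 7 (write(10)): arr=[10 15 17] head=1 tail=1 count=3
After op 8 (write(7)): arr=[10 7 17] head=2 tail=2 count=3
After op 9 (read()): arr=[10 7 17] head=0 tail=2 count=2
After op 10 (write(12)): arr=[10 7 12] head=0 tail=0 count=3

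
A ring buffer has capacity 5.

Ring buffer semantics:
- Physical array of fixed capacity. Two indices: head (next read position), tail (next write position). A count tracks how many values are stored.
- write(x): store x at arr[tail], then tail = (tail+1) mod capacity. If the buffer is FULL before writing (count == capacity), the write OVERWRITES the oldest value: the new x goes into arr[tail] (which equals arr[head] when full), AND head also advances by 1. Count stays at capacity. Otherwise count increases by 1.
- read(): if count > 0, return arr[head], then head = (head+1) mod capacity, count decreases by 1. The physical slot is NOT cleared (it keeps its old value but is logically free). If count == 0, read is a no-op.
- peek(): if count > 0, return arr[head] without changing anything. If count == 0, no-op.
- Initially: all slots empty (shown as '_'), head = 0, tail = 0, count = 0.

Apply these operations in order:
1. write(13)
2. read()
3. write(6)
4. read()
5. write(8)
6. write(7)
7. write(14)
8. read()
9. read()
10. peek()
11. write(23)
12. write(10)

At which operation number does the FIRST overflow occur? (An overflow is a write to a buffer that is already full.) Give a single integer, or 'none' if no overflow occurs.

After op 1 (write(13)): arr=[13 _ _ _ _] head=0 tail=1 count=1
After op 2 (read()): arr=[13 _ _ _ _] head=1 tail=1 count=0
After op 3 (write(6)): arr=[13 6 _ _ _] head=1 tail=2 count=1
After op 4 (read()): arr=[13 6 _ _ _] head=2 tail=2 count=0
After op 5 (write(8)): arr=[13 6 8 _ _] head=2 tail=3 count=1
After op 6 (write(7)): arr=[13 6 8 7 _] head=2 tail=4 count=2
After op 7 (write(14)): arr=[13 6 8 7 14] head=2 tail=0 count=3
After op 8 (read()): arr=[13 6 8 7 14] head=3 tail=0 count=2
After op 9 (read()): arr=[13 6 8 7 14] head=4 tail=0 count=1
After op 10 (peek()): arr=[13 6 8 7 14] head=4 tail=0 count=1
After op 11 (write(23)): arr=[23 6 8 7 14] head=4 tail=1 count=2
After op 12 (write(10)): arr=[23 10 8 7 14] head=4 tail=2 count=3

Answer: none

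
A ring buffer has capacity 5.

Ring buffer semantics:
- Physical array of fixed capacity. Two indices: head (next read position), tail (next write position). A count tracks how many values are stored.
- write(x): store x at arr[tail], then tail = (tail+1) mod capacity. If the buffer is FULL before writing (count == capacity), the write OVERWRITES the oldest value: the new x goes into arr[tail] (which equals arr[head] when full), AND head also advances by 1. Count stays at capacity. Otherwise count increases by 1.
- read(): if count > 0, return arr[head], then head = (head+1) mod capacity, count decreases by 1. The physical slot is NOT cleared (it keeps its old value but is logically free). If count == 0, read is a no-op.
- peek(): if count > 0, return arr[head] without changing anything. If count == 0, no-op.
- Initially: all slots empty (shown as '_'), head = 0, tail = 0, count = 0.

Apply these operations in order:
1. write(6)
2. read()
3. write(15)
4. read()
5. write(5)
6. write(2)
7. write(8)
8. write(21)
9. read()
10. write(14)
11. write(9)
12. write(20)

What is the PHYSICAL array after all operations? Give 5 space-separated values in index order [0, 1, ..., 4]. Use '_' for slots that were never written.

Answer: 21 14 9 20 8

Derivation:
After op 1 (write(6)): arr=[6 _ _ _ _] head=0 tail=1 count=1
After op 2 (read()): arr=[6 _ _ _ _] head=1 tail=1 count=0
After op 3 (write(15)): arr=[6 15 _ _ _] head=1 tail=2 count=1
After op 4 (read()): arr=[6 15 _ _ _] head=2 tail=2 count=0
After op 5 (write(5)): arr=[6 15 5 _ _] head=2 tail=3 count=1
After op 6 (write(2)): arr=[6 15 5 2 _] head=2 tail=4 count=2
After op 7 (write(8)): arr=[6 15 5 2 8] head=2 tail=0 count=3
After op 8 (write(21)): arr=[21 15 5 2 8] head=2 tail=1 count=4
After op 9 (read()): arr=[21 15 5 2 8] head=3 tail=1 count=3
After op 10 (write(14)): arr=[21 14 5 2 8] head=3 tail=2 count=4
After op 11 (write(9)): arr=[21 14 9 2 8] head=3 tail=3 count=5
After op 12 (write(20)): arr=[21 14 9 20 8] head=4 tail=4 count=5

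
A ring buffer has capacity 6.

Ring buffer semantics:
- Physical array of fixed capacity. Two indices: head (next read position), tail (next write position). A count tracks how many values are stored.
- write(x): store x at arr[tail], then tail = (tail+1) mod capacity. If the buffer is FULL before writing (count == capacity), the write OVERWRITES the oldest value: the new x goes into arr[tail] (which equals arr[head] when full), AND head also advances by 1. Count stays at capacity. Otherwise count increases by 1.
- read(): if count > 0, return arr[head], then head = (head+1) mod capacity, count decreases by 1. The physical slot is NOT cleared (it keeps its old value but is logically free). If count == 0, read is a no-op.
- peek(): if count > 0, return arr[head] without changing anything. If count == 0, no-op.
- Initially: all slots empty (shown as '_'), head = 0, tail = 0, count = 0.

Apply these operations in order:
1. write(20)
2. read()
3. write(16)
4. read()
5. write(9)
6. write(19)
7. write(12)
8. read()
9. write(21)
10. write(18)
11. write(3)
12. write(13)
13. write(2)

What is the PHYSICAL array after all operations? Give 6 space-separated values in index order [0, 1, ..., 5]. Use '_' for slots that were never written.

After op 1 (write(20)): arr=[20 _ _ _ _ _] head=0 tail=1 count=1
After op 2 (read()): arr=[20 _ _ _ _ _] head=1 tail=1 count=0
After op 3 (write(16)): arr=[20 16 _ _ _ _] head=1 tail=2 count=1
After op 4 (read()): arr=[20 16 _ _ _ _] head=2 tail=2 count=0
After op 5 (write(9)): arr=[20 16 9 _ _ _] head=2 tail=3 count=1
After op 6 (write(19)): arr=[20 16 9 19 _ _] head=2 tail=4 count=2
After op 7 (write(12)): arr=[20 16 9 19 12 _] head=2 tail=5 count=3
After op 8 (read()): arr=[20 16 9 19 12 _] head=3 tail=5 count=2
After op 9 (write(21)): arr=[20 16 9 19 12 21] head=3 tail=0 count=3
After op 10 (write(18)): arr=[18 16 9 19 12 21] head=3 tail=1 count=4
After op 11 (write(3)): arr=[18 3 9 19 12 21] head=3 tail=2 count=5
After op 12 (write(13)): arr=[18 3 13 19 12 21] head=3 tail=3 count=6
After op 13 (write(2)): arr=[18 3 13 2 12 21] head=4 tail=4 count=6

Answer: 18 3 13 2 12 21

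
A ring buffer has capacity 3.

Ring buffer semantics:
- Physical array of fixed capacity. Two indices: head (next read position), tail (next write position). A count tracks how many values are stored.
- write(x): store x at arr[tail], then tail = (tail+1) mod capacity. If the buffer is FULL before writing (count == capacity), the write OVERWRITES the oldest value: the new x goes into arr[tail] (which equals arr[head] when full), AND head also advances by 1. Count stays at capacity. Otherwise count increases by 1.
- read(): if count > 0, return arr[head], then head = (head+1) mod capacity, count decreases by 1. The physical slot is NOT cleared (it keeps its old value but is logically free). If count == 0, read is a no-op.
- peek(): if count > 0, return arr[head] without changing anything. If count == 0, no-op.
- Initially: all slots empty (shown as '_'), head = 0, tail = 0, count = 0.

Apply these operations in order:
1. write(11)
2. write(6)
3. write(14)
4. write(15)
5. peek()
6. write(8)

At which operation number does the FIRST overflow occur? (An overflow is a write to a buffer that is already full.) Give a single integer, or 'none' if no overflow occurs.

After op 1 (write(11)): arr=[11 _ _] head=0 tail=1 count=1
After op 2 (write(6)): arr=[11 6 _] head=0 tail=2 count=2
After op 3 (write(14)): arr=[11 6 14] head=0 tail=0 count=3
After op 4 (write(15)): arr=[15 6 14] head=1 tail=1 count=3
After op 5 (peek()): arr=[15 6 14] head=1 tail=1 count=3
After op 6 (write(8)): arr=[15 8 14] head=2 tail=2 count=3

Answer: 4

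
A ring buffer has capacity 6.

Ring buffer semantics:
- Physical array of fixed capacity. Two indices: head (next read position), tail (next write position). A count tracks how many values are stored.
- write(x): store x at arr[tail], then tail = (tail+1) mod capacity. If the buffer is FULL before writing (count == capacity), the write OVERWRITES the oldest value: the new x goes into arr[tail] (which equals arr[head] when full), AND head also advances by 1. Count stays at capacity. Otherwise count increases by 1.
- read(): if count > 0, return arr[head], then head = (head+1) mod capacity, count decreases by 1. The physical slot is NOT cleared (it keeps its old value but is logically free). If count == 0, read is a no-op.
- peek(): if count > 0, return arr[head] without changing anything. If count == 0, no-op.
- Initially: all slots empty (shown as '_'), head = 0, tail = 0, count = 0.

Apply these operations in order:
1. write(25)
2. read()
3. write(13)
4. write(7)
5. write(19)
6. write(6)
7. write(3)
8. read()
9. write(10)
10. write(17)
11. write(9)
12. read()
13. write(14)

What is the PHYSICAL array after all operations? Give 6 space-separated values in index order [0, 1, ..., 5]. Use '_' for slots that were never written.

Answer: 10 17 9 14 6 3

Derivation:
After op 1 (write(25)): arr=[25 _ _ _ _ _] head=0 tail=1 count=1
After op 2 (read()): arr=[25 _ _ _ _ _] head=1 tail=1 count=0
After op 3 (write(13)): arr=[25 13 _ _ _ _] head=1 tail=2 count=1
After op 4 (write(7)): arr=[25 13 7 _ _ _] head=1 tail=3 count=2
After op 5 (write(19)): arr=[25 13 7 19 _ _] head=1 tail=4 count=3
After op 6 (write(6)): arr=[25 13 7 19 6 _] head=1 tail=5 count=4
After op 7 (write(3)): arr=[25 13 7 19 6 3] head=1 tail=0 count=5
After op 8 (read()): arr=[25 13 7 19 6 3] head=2 tail=0 count=4
After op 9 (write(10)): arr=[10 13 7 19 6 3] head=2 tail=1 count=5
After op 10 (write(17)): arr=[10 17 7 19 6 3] head=2 tail=2 count=6
After op 11 (write(9)): arr=[10 17 9 19 6 3] head=3 tail=3 count=6
After op 12 (read()): arr=[10 17 9 19 6 3] head=4 tail=3 count=5
After op 13 (write(14)): arr=[10 17 9 14 6 3] head=4 tail=4 count=6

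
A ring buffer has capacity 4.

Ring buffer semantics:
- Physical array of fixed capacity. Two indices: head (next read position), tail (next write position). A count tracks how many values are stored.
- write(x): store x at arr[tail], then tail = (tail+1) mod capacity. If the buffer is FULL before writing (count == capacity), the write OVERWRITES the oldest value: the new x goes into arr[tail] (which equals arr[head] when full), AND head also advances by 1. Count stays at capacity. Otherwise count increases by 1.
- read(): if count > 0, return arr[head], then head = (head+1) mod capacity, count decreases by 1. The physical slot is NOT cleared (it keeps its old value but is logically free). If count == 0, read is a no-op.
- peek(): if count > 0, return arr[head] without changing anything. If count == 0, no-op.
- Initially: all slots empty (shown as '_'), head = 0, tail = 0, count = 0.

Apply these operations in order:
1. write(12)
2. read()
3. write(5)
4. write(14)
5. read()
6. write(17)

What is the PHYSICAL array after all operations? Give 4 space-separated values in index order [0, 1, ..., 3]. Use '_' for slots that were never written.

After op 1 (write(12)): arr=[12 _ _ _] head=0 tail=1 count=1
After op 2 (read()): arr=[12 _ _ _] head=1 tail=1 count=0
After op 3 (write(5)): arr=[12 5 _ _] head=1 tail=2 count=1
After op 4 (write(14)): arr=[12 5 14 _] head=1 tail=3 count=2
After op 5 (read()): arr=[12 5 14 _] head=2 tail=3 count=1
After op 6 (write(17)): arr=[12 5 14 17] head=2 tail=0 count=2

Answer: 12 5 14 17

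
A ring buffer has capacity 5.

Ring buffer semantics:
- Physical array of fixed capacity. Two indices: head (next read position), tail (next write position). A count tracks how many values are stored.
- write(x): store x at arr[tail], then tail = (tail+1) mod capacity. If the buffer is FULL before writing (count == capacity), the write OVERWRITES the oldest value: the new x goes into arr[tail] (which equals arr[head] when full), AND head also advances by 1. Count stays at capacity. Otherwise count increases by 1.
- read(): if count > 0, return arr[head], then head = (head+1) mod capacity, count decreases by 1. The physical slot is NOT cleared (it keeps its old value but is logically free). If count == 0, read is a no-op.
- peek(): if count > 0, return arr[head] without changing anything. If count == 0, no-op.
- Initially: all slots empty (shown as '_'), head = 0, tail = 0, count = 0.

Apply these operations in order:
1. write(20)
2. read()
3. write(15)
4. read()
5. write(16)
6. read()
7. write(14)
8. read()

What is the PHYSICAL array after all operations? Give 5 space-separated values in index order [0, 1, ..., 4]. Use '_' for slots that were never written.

Answer: 20 15 16 14 _

Derivation:
After op 1 (write(20)): arr=[20 _ _ _ _] head=0 tail=1 count=1
After op 2 (read()): arr=[20 _ _ _ _] head=1 tail=1 count=0
After op 3 (write(15)): arr=[20 15 _ _ _] head=1 tail=2 count=1
After op 4 (read()): arr=[20 15 _ _ _] head=2 tail=2 count=0
After op 5 (write(16)): arr=[20 15 16 _ _] head=2 tail=3 count=1
After op 6 (read()): arr=[20 15 16 _ _] head=3 tail=3 count=0
After op 7 (write(14)): arr=[20 15 16 14 _] head=3 tail=4 count=1
After op 8 (read()): arr=[20 15 16 14 _] head=4 tail=4 count=0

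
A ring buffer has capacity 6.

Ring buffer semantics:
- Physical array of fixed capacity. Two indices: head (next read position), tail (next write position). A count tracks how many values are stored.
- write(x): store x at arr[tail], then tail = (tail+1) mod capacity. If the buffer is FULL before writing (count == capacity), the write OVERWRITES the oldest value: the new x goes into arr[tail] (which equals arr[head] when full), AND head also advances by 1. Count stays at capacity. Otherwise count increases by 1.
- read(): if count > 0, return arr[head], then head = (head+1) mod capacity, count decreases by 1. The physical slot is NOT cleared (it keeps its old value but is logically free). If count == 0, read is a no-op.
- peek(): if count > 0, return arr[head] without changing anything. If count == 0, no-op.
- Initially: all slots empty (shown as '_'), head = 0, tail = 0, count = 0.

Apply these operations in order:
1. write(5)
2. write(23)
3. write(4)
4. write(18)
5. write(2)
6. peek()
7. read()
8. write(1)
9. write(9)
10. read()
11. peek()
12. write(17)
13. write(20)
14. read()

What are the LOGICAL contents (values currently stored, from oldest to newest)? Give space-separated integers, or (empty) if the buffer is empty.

After op 1 (write(5)): arr=[5 _ _ _ _ _] head=0 tail=1 count=1
After op 2 (write(23)): arr=[5 23 _ _ _ _] head=0 tail=2 count=2
After op 3 (write(4)): arr=[5 23 4 _ _ _] head=0 tail=3 count=3
After op 4 (write(18)): arr=[5 23 4 18 _ _] head=0 tail=4 count=4
After op 5 (write(2)): arr=[5 23 4 18 2 _] head=0 tail=5 count=5
After op 6 (peek()): arr=[5 23 4 18 2 _] head=0 tail=5 count=5
After op 7 (read()): arr=[5 23 4 18 2 _] head=1 tail=5 count=4
After op 8 (write(1)): arr=[5 23 4 18 2 1] head=1 tail=0 count=5
After op 9 (write(9)): arr=[9 23 4 18 2 1] head=1 tail=1 count=6
After op 10 (read()): arr=[9 23 4 18 2 1] head=2 tail=1 count=5
After op 11 (peek()): arr=[9 23 4 18 2 1] head=2 tail=1 count=5
After op 12 (write(17)): arr=[9 17 4 18 2 1] head=2 tail=2 count=6
After op 13 (write(20)): arr=[9 17 20 18 2 1] head=3 tail=3 count=6
After op 14 (read()): arr=[9 17 20 18 2 1] head=4 tail=3 count=5

Answer: 2 1 9 17 20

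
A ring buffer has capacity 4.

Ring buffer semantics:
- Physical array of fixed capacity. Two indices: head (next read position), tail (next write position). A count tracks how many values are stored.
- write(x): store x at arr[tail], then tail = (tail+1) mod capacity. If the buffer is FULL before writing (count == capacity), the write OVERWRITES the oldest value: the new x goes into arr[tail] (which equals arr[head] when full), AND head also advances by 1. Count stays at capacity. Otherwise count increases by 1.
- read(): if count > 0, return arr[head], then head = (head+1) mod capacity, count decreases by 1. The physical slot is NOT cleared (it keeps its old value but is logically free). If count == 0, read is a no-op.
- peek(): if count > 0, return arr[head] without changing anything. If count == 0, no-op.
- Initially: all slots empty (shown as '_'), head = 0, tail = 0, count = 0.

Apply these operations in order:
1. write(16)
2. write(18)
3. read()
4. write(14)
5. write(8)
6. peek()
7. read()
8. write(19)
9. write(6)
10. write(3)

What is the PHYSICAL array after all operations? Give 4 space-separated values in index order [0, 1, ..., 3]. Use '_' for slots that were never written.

After op 1 (write(16)): arr=[16 _ _ _] head=0 tail=1 count=1
After op 2 (write(18)): arr=[16 18 _ _] head=0 tail=2 count=2
After op 3 (read()): arr=[16 18 _ _] head=1 tail=2 count=1
After op 4 (write(14)): arr=[16 18 14 _] head=1 tail=3 count=2
After op 5 (write(8)): arr=[16 18 14 8] head=1 tail=0 count=3
After op 6 (peek()): arr=[16 18 14 8] head=1 tail=0 count=3
After op 7 (read()): arr=[16 18 14 8] head=2 tail=0 count=2
After op 8 (write(19)): arr=[19 18 14 8] head=2 tail=1 count=3
After op 9 (write(6)): arr=[19 6 14 8] head=2 tail=2 count=4
After op 10 (write(3)): arr=[19 6 3 8] head=3 tail=3 count=4

Answer: 19 6 3 8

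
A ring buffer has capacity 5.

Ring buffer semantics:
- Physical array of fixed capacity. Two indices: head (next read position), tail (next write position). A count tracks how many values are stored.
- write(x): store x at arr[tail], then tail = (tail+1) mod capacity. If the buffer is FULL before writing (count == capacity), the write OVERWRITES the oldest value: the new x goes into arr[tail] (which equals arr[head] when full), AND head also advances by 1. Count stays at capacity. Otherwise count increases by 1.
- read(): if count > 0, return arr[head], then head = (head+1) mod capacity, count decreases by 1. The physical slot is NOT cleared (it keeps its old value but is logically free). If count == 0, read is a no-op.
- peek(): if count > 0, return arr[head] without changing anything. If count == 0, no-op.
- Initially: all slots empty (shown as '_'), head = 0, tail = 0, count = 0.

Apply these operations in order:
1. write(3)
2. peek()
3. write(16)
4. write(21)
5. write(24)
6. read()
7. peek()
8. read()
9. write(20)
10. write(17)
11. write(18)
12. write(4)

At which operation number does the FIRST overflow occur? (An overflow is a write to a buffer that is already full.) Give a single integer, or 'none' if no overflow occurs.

Answer: 12

Derivation:
After op 1 (write(3)): arr=[3 _ _ _ _] head=0 tail=1 count=1
After op 2 (peek()): arr=[3 _ _ _ _] head=0 tail=1 count=1
After op 3 (write(16)): arr=[3 16 _ _ _] head=0 tail=2 count=2
After op 4 (write(21)): arr=[3 16 21 _ _] head=0 tail=3 count=3
After op 5 (write(24)): arr=[3 16 21 24 _] head=0 tail=4 count=4
After op 6 (read()): arr=[3 16 21 24 _] head=1 tail=4 count=3
After op 7 (peek()): arr=[3 16 21 24 _] head=1 tail=4 count=3
After op 8 (read()): arr=[3 16 21 24 _] head=2 tail=4 count=2
After op 9 (write(20)): arr=[3 16 21 24 20] head=2 tail=0 count=3
After op 10 (write(17)): arr=[17 16 21 24 20] head=2 tail=1 count=4
After op 11 (write(18)): arr=[17 18 21 24 20] head=2 tail=2 count=5
After op 12 (write(4)): arr=[17 18 4 24 20] head=3 tail=3 count=5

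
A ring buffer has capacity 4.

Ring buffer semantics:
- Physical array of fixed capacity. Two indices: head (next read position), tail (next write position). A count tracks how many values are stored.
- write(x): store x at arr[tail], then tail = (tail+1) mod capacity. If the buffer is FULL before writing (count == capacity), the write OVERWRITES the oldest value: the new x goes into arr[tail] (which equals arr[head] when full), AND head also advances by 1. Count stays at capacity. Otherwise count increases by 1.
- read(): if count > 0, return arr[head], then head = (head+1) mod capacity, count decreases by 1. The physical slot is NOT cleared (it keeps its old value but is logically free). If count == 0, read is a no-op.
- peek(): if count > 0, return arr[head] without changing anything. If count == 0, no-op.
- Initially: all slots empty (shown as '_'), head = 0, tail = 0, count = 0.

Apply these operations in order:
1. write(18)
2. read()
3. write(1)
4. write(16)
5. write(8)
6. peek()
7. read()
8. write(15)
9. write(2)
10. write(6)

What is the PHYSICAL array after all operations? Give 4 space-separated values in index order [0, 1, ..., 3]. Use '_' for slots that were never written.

After op 1 (write(18)): arr=[18 _ _ _] head=0 tail=1 count=1
After op 2 (read()): arr=[18 _ _ _] head=1 tail=1 count=0
After op 3 (write(1)): arr=[18 1 _ _] head=1 tail=2 count=1
After op 4 (write(16)): arr=[18 1 16 _] head=1 tail=3 count=2
After op 5 (write(8)): arr=[18 1 16 8] head=1 tail=0 count=3
After op 6 (peek()): arr=[18 1 16 8] head=1 tail=0 count=3
After op 7 (read()): arr=[18 1 16 8] head=2 tail=0 count=2
After op 8 (write(15)): arr=[15 1 16 8] head=2 tail=1 count=3
After op 9 (write(2)): arr=[15 2 16 8] head=2 tail=2 count=4
After op 10 (write(6)): arr=[15 2 6 8] head=3 tail=3 count=4

Answer: 15 2 6 8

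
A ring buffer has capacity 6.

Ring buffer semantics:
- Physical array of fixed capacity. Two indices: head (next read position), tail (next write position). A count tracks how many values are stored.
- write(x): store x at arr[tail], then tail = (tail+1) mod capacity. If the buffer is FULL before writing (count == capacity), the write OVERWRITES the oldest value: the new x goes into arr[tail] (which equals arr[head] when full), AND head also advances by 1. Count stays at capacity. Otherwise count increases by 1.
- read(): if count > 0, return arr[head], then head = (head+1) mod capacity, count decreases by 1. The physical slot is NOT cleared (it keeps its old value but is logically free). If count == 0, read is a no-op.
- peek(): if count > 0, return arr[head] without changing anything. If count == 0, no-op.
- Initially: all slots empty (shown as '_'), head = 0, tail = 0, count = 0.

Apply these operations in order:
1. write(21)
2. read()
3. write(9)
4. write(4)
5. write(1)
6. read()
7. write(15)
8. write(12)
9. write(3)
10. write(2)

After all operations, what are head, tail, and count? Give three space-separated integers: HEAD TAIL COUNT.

Answer: 2 2 6

Derivation:
After op 1 (write(21)): arr=[21 _ _ _ _ _] head=0 tail=1 count=1
After op 2 (read()): arr=[21 _ _ _ _ _] head=1 tail=1 count=0
After op 3 (write(9)): arr=[21 9 _ _ _ _] head=1 tail=2 count=1
After op 4 (write(4)): arr=[21 9 4 _ _ _] head=1 tail=3 count=2
After op 5 (write(1)): arr=[21 9 4 1 _ _] head=1 tail=4 count=3
After op 6 (read()): arr=[21 9 4 1 _ _] head=2 tail=4 count=2
After op 7 (write(15)): arr=[21 9 4 1 15 _] head=2 tail=5 count=3
After op 8 (write(12)): arr=[21 9 4 1 15 12] head=2 tail=0 count=4
After op 9 (write(3)): arr=[3 9 4 1 15 12] head=2 tail=1 count=5
After op 10 (write(2)): arr=[3 2 4 1 15 12] head=2 tail=2 count=6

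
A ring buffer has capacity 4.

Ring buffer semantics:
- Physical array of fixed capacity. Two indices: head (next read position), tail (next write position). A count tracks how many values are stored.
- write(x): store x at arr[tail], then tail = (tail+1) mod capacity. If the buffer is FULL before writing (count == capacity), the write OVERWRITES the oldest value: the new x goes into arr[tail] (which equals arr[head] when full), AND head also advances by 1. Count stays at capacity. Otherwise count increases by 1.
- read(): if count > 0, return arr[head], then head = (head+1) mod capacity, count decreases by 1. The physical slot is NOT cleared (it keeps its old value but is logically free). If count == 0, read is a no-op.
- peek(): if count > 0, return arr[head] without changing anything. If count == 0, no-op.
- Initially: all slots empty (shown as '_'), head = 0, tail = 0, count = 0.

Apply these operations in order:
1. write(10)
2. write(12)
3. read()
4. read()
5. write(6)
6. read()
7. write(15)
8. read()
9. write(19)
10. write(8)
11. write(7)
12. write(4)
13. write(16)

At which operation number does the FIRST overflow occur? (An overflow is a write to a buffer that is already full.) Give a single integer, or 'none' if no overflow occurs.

Answer: 13

Derivation:
After op 1 (write(10)): arr=[10 _ _ _] head=0 tail=1 count=1
After op 2 (write(12)): arr=[10 12 _ _] head=0 tail=2 count=2
After op 3 (read()): arr=[10 12 _ _] head=1 tail=2 count=1
After op 4 (read()): arr=[10 12 _ _] head=2 tail=2 count=0
After op 5 (write(6)): arr=[10 12 6 _] head=2 tail=3 count=1
After op 6 (read()): arr=[10 12 6 _] head=3 tail=3 count=0
After op 7 (write(15)): arr=[10 12 6 15] head=3 tail=0 count=1
After op 8 (read()): arr=[10 12 6 15] head=0 tail=0 count=0
After op 9 (write(19)): arr=[19 12 6 15] head=0 tail=1 count=1
After op 10 (write(8)): arr=[19 8 6 15] head=0 tail=2 count=2
After op 11 (write(7)): arr=[19 8 7 15] head=0 tail=3 count=3
After op 12 (write(4)): arr=[19 8 7 4] head=0 tail=0 count=4
After op 13 (write(16)): arr=[16 8 7 4] head=1 tail=1 count=4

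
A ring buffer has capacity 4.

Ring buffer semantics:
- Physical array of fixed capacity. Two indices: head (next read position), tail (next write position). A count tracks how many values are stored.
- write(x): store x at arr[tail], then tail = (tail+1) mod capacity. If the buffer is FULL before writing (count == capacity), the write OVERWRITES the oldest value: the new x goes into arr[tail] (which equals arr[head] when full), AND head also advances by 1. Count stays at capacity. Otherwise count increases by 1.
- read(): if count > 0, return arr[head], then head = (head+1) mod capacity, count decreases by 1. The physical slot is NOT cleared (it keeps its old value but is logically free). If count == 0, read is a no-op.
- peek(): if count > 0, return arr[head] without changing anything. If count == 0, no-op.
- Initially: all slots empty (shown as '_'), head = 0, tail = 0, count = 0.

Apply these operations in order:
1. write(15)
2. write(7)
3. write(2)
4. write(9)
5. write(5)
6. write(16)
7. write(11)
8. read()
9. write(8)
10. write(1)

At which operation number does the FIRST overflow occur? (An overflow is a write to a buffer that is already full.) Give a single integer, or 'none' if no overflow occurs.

After op 1 (write(15)): arr=[15 _ _ _] head=0 tail=1 count=1
After op 2 (write(7)): arr=[15 7 _ _] head=0 tail=2 count=2
After op 3 (write(2)): arr=[15 7 2 _] head=0 tail=3 count=3
After op 4 (write(9)): arr=[15 7 2 9] head=0 tail=0 count=4
After op 5 (write(5)): arr=[5 7 2 9] head=1 tail=1 count=4
After op 6 (write(16)): arr=[5 16 2 9] head=2 tail=2 count=4
After op 7 (write(11)): arr=[5 16 11 9] head=3 tail=3 count=4
After op 8 (read()): arr=[5 16 11 9] head=0 tail=3 count=3
After op 9 (write(8)): arr=[5 16 11 8] head=0 tail=0 count=4
After op 10 (write(1)): arr=[1 16 11 8] head=1 tail=1 count=4

Answer: 5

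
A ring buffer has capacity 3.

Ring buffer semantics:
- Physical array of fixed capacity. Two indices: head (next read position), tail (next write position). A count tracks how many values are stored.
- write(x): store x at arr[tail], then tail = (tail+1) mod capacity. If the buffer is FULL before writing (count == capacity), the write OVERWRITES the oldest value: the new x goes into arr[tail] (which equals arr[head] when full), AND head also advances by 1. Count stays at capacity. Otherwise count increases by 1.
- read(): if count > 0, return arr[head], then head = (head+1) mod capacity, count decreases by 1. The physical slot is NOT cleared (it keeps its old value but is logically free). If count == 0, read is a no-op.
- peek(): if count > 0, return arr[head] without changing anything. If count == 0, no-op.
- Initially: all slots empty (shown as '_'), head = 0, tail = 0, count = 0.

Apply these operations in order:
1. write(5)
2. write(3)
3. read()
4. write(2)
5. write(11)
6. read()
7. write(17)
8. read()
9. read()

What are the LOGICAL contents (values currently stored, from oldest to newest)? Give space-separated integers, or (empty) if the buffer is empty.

Answer: 17

Derivation:
After op 1 (write(5)): arr=[5 _ _] head=0 tail=1 count=1
After op 2 (write(3)): arr=[5 3 _] head=0 tail=2 count=2
After op 3 (read()): arr=[5 3 _] head=1 tail=2 count=1
After op 4 (write(2)): arr=[5 3 2] head=1 tail=0 count=2
After op 5 (write(11)): arr=[11 3 2] head=1 tail=1 count=3
After op 6 (read()): arr=[11 3 2] head=2 tail=1 count=2
After op 7 (write(17)): arr=[11 17 2] head=2 tail=2 count=3
After op 8 (read()): arr=[11 17 2] head=0 tail=2 count=2
After op 9 (read()): arr=[11 17 2] head=1 tail=2 count=1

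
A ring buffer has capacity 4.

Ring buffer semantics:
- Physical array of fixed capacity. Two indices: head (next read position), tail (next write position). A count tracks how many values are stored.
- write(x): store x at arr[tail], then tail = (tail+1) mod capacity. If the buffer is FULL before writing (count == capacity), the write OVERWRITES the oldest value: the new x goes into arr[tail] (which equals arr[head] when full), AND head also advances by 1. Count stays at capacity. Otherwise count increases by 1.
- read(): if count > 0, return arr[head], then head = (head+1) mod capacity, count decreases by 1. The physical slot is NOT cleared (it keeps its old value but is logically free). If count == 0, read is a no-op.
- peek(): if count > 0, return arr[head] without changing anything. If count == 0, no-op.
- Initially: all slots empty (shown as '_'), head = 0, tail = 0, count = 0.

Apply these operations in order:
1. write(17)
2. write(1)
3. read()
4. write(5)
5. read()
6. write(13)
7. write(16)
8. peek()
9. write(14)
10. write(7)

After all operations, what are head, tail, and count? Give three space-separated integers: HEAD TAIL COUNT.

Answer: 3 3 4

Derivation:
After op 1 (write(17)): arr=[17 _ _ _] head=0 tail=1 count=1
After op 2 (write(1)): arr=[17 1 _ _] head=0 tail=2 count=2
After op 3 (read()): arr=[17 1 _ _] head=1 tail=2 count=1
After op 4 (write(5)): arr=[17 1 5 _] head=1 tail=3 count=2
After op 5 (read()): arr=[17 1 5 _] head=2 tail=3 count=1
After op 6 (write(13)): arr=[17 1 5 13] head=2 tail=0 count=2
After op 7 (write(16)): arr=[16 1 5 13] head=2 tail=1 count=3
After op 8 (peek()): arr=[16 1 5 13] head=2 tail=1 count=3
After op 9 (write(14)): arr=[16 14 5 13] head=2 tail=2 count=4
After op 10 (write(7)): arr=[16 14 7 13] head=3 tail=3 count=4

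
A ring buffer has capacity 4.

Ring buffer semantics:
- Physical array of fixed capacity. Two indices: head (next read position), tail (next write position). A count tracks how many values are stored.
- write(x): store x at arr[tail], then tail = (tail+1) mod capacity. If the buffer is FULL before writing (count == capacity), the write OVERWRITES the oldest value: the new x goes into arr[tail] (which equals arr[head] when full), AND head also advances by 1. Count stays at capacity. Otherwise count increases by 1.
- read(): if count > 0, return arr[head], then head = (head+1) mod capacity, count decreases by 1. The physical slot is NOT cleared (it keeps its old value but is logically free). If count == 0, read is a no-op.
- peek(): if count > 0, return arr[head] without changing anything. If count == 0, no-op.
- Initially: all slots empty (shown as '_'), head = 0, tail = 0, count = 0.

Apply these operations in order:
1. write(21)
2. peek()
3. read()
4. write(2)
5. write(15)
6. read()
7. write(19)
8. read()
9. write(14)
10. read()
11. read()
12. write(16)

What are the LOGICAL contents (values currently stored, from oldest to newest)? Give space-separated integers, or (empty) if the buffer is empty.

After op 1 (write(21)): arr=[21 _ _ _] head=0 tail=1 count=1
After op 2 (peek()): arr=[21 _ _ _] head=0 tail=1 count=1
After op 3 (read()): arr=[21 _ _ _] head=1 tail=1 count=0
After op 4 (write(2)): arr=[21 2 _ _] head=1 tail=2 count=1
After op 5 (write(15)): arr=[21 2 15 _] head=1 tail=3 count=2
After op 6 (read()): arr=[21 2 15 _] head=2 tail=3 count=1
After op 7 (write(19)): arr=[21 2 15 19] head=2 tail=0 count=2
After op 8 (read()): arr=[21 2 15 19] head=3 tail=0 count=1
After op 9 (write(14)): arr=[14 2 15 19] head=3 tail=1 count=2
After op 10 (read()): arr=[14 2 15 19] head=0 tail=1 count=1
After op 11 (read()): arr=[14 2 15 19] head=1 tail=1 count=0
After op 12 (write(16)): arr=[14 16 15 19] head=1 tail=2 count=1

Answer: 16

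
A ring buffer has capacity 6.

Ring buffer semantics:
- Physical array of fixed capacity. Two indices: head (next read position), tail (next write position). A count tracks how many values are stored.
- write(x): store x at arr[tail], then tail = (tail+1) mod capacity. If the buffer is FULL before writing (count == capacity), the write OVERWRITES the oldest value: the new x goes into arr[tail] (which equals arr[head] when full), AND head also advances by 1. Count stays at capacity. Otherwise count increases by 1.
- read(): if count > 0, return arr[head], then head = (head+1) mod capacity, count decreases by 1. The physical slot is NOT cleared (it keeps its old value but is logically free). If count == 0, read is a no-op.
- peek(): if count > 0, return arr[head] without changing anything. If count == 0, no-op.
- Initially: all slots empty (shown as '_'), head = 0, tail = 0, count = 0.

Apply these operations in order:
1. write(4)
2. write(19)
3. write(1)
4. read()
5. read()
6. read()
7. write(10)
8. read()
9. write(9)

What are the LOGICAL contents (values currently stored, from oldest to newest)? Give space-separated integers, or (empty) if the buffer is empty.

Answer: 9

Derivation:
After op 1 (write(4)): arr=[4 _ _ _ _ _] head=0 tail=1 count=1
After op 2 (write(19)): arr=[4 19 _ _ _ _] head=0 tail=2 count=2
After op 3 (write(1)): arr=[4 19 1 _ _ _] head=0 tail=3 count=3
After op 4 (read()): arr=[4 19 1 _ _ _] head=1 tail=3 count=2
After op 5 (read()): arr=[4 19 1 _ _ _] head=2 tail=3 count=1
After op 6 (read()): arr=[4 19 1 _ _ _] head=3 tail=3 count=0
After op 7 (write(10)): arr=[4 19 1 10 _ _] head=3 tail=4 count=1
After op 8 (read()): arr=[4 19 1 10 _ _] head=4 tail=4 count=0
After op 9 (write(9)): arr=[4 19 1 10 9 _] head=4 tail=5 count=1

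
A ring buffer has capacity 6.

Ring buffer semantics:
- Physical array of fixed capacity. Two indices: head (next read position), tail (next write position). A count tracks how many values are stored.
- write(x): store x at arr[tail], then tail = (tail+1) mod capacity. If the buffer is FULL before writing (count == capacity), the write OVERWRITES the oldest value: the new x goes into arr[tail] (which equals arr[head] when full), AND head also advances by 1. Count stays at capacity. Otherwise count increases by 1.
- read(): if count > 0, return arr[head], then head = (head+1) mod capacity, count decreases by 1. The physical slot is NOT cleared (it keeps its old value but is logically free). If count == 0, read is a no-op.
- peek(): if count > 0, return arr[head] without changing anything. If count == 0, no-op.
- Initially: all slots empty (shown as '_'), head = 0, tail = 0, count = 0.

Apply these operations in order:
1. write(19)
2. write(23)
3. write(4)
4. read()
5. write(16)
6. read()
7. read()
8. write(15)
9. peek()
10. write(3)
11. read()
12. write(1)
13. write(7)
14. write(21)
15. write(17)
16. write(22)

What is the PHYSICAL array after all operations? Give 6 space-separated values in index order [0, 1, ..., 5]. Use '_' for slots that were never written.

Answer: 1 7 21 17 22 3

Derivation:
After op 1 (write(19)): arr=[19 _ _ _ _ _] head=0 tail=1 count=1
After op 2 (write(23)): arr=[19 23 _ _ _ _] head=0 tail=2 count=2
After op 3 (write(4)): arr=[19 23 4 _ _ _] head=0 tail=3 count=3
After op 4 (read()): arr=[19 23 4 _ _ _] head=1 tail=3 count=2
After op 5 (write(16)): arr=[19 23 4 16 _ _] head=1 tail=4 count=3
After op 6 (read()): arr=[19 23 4 16 _ _] head=2 tail=4 count=2
After op 7 (read()): arr=[19 23 4 16 _ _] head=3 tail=4 count=1
After op 8 (write(15)): arr=[19 23 4 16 15 _] head=3 tail=5 count=2
After op 9 (peek()): arr=[19 23 4 16 15 _] head=3 tail=5 count=2
After op 10 (write(3)): arr=[19 23 4 16 15 3] head=3 tail=0 count=3
After op 11 (read()): arr=[19 23 4 16 15 3] head=4 tail=0 count=2
After op 12 (write(1)): arr=[1 23 4 16 15 3] head=4 tail=1 count=3
After op 13 (write(7)): arr=[1 7 4 16 15 3] head=4 tail=2 count=4
After op 14 (write(21)): arr=[1 7 21 16 15 3] head=4 tail=3 count=5
After op 15 (write(17)): arr=[1 7 21 17 15 3] head=4 tail=4 count=6
After op 16 (write(22)): arr=[1 7 21 17 22 3] head=5 tail=5 count=6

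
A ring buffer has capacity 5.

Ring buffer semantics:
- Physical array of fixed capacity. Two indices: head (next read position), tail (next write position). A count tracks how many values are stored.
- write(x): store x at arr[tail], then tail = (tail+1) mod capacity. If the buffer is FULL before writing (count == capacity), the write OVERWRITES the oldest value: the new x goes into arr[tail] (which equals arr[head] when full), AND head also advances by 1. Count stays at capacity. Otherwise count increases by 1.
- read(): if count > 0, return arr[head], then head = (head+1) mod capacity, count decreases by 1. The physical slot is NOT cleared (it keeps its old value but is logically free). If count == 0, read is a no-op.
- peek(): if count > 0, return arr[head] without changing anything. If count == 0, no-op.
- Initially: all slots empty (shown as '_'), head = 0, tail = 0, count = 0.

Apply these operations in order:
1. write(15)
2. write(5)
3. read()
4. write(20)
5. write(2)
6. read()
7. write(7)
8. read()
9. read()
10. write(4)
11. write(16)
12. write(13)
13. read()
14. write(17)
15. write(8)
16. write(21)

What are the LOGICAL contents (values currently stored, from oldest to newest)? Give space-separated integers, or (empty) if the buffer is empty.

After op 1 (write(15)): arr=[15 _ _ _ _] head=0 tail=1 count=1
After op 2 (write(5)): arr=[15 5 _ _ _] head=0 tail=2 count=2
After op 3 (read()): arr=[15 5 _ _ _] head=1 tail=2 count=1
After op 4 (write(20)): arr=[15 5 20 _ _] head=1 tail=3 count=2
After op 5 (write(2)): arr=[15 5 20 2 _] head=1 tail=4 count=3
After op 6 (read()): arr=[15 5 20 2 _] head=2 tail=4 count=2
After op 7 (write(7)): arr=[15 5 20 2 7] head=2 tail=0 count=3
After op 8 (read()): arr=[15 5 20 2 7] head=3 tail=0 count=2
After op 9 (read()): arr=[15 5 20 2 7] head=4 tail=0 count=1
After op 10 (write(4)): arr=[4 5 20 2 7] head=4 tail=1 count=2
After op 11 (write(16)): arr=[4 16 20 2 7] head=4 tail=2 count=3
After op 12 (write(13)): arr=[4 16 13 2 7] head=4 tail=3 count=4
After op 13 (read()): arr=[4 16 13 2 7] head=0 tail=3 count=3
After op 14 (write(17)): arr=[4 16 13 17 7] head=0 tail=4 count=4
After op 15 (write(8)): arr=[4 16 13 17 8] head=0 tail=0 count=5
After op 16 (write(21)): arr=[21 16 13 17 8] head=1 tail=1 count=5

Answer: 16 13 17 8 21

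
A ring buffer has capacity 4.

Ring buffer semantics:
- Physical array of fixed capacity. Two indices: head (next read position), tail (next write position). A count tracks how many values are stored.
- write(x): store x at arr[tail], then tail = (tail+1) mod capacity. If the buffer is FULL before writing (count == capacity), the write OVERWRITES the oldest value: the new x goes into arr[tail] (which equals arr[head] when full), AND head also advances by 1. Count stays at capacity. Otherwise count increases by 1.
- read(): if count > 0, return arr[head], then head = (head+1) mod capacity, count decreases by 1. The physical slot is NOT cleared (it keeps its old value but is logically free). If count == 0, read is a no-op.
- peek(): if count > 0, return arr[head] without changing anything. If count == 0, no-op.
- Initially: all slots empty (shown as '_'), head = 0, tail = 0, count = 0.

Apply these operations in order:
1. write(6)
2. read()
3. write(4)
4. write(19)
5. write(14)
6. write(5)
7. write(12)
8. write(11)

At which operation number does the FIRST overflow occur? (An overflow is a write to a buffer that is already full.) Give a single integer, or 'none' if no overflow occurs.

After op 1 (write(6)): arr=[6 _ _ _] head=0 tail=1 count=1
After op 2 (read()): arr=[6 _ _ _] head=1 tail=1 count=0
After op 3 (write(4)): arr=[6 4 _ _] head=1 tail=2 count=1
After op 4 (write(19)): arr=[6 4 19 _] head=1 tail=3 count=2
After op 5 (write(14)): arr=[6 4 19 14] head=1 tail=0 count=3
After op 6 (write(5)): arr=[5 4 19 14] head=1 tail=1 count=4
After op 7 (write(12)): arr=[5 12 19 14] head=2 tail=2 count=4
After op 8 (write(11)): arr=[5 12 11 14] head=3 tail=3 count=4

Answer: 7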